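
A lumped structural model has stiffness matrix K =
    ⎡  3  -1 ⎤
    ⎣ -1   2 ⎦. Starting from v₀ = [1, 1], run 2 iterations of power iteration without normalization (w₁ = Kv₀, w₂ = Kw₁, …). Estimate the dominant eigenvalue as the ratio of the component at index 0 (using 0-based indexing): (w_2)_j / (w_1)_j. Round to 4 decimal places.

w1 = Kv₀ = (2, 1)
w2 = Kw1 = (5, 0)
Ratio at component: 5 / 2 = 2.5000

2.5000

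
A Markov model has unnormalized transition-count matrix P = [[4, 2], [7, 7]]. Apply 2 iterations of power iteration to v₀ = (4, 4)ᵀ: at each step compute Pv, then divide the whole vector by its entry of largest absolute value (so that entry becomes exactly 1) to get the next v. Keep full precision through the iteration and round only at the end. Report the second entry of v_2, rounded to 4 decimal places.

1.0000

Pv0 = (24.00000, 56.00000); divide by 56.00000 → v1 = (0.42857, 1.00000)
Pv1 = (3.71429, 10.00000); divide by 10.00000 → v2 = (0.37143, 1.00000)
Requested entry of v2: 560/560 = 1.0000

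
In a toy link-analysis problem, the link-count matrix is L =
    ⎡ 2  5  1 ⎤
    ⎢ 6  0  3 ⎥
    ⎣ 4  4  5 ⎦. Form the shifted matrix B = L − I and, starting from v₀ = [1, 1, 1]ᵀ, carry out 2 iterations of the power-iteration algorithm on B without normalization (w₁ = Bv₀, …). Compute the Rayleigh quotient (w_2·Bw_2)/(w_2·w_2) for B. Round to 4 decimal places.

B = L − I has rows (1, 5, 1); (6, -1, 3); (4, 4, 4)
w1 = Bv₀ = (1·1 + 5·1 + 1·1; 6·1 + (-1)·1 + 3·1; 4·1 + 4·1 + 4·1) = (7, 8, 12)
w2 = Bw1 = (1·7 + 5·8 + 1·12; 6·7 + (-1)·8 + 3·12; 4·7 + 4·8 + 4·12) = (59, 70, 108)
Bw2 = (517, 608, 948)
w2·Bw2 = 175447; w2·w2 = 20045; μ ≈ 175447/20045 = 8.7527

μ ≈ 8.7527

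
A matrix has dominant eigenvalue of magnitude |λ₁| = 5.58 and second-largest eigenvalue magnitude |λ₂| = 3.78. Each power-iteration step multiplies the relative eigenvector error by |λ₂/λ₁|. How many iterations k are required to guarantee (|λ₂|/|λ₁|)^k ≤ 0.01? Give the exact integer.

12

|λ₂/λ₁| = 3.78/5.58 = 0.67742
Need k ≥ ln(0.01) / ln(0.67742) = -4.6052 / -0.3895 ≈ 11.824
Smallest integer k satisfying the bound: 12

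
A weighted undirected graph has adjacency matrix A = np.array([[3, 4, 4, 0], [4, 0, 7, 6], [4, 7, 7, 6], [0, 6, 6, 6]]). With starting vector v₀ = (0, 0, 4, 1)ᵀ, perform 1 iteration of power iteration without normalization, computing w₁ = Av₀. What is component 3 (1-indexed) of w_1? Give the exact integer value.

w1 = Av₀ = (16, 34, 34, 30)
The requested component of w1 is 34.

34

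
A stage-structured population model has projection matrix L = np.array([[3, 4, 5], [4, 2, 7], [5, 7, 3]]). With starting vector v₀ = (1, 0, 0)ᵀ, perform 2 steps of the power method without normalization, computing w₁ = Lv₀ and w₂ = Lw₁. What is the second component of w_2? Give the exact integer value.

w1 = Lv₀ = (3, 4, 5)
w2 = Lw1 = (50, 55, 58)
The requested component of w2 is 55.

55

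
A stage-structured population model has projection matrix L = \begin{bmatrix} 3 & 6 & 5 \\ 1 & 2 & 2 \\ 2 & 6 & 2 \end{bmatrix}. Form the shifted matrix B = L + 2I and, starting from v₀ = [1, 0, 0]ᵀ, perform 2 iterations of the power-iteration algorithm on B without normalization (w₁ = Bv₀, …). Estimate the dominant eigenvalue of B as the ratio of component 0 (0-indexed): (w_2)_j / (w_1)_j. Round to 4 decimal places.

B = L + 2I has rows (5, 6, 5); (1, 4, 2); (2, 6, 4)
w1 = Bv₀ = (5·1 + 6·0 + 5·0; 1·1 + 4·0 + 2·0; 2·1 + 6·0 + 4·0) = (5, 1, 2)
w2 = Bw1 = (5·5 + 6·1 + 5·2; 1·5 + 4·1 + 2·2; 2·5 + 6·1 + 4·2) = (41, 13, 24)
Ratio: 41/5 = 8.2000

μ ≈ 8.2000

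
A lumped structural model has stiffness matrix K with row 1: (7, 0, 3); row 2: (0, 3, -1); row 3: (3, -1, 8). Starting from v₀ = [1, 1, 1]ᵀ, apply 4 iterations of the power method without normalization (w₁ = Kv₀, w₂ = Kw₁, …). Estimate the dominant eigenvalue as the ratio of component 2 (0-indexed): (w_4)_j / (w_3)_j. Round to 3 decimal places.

w1 = Kv₀ = (10, 2, 10)
w2 = Kw1 = (100, -4, 108)
w3 = Kw2 = (1024, -120, 1168)
w4 = Kw3 = (10672, -1528, 12536)
Ratio at component: 12536 / 1168 = 10.733

λ ≈ 10.733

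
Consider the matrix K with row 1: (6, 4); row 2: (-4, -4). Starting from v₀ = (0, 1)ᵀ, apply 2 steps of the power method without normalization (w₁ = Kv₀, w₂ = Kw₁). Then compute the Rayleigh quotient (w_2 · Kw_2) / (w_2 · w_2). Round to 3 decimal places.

λ ≈ 6.000

w1 = Kv₀ = (4, -4)
w2 = Kw1 = (8, 0)
Kw2 = (48, -32)
w2·Kw2 = 8·48 + 0·(-32) = 384; w2·w2 = 8·8 + 0·0 = 64
λ ≈ 384/64 = 6.000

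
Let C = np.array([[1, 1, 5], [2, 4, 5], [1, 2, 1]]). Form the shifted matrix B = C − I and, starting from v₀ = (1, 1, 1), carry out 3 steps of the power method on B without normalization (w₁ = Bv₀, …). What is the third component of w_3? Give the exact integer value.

139

B = C − I has rows (0, 1, 5); (2, 3, 5); (1, 2, 0)
w1 = Bv₀ = (6, 10, 3)
w2 = Bw1 = (25, 57, 26)
w3 = Bw2 = (187, 351, 139)
Requested component of w3: 139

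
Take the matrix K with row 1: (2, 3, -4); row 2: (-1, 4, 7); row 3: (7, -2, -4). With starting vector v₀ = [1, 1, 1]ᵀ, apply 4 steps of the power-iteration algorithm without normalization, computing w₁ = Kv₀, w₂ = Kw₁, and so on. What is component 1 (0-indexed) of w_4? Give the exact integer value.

w1 = Kv₀ = (1, 10, 1)
w2 = Kw1 = (28, 46, -17)
w3 = Kw2 = (262, 37, 172)
w4 = Kw3 = (-53, 1090, 1072)
The requested component of w4 is 1090.

1090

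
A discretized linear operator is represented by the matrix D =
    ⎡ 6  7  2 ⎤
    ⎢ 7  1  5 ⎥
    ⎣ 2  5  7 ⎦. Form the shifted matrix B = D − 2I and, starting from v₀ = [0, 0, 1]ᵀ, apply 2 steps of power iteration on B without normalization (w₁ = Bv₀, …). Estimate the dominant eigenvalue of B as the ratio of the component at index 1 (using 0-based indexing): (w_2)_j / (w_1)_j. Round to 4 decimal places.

B = D − 2I has rows (4, 7, 2); (7, -1, 5); (2, 5, 5)
w1 = Bv₀ = (4·0 + 7·0 + 2·1; 7·0 + (-1)·0 + 5·1; 2·0 + 5·0 + 5·1) = (2, 5, 5)
w2 = Bw1 = (4·2 + 7·5 + 2·5; 7·2 + (-1)·5 + 5·5; 2·2 + 5·5 + 5·5) = (53, 34, 54)
Ratio: 34/5 = 6.8000

6.8000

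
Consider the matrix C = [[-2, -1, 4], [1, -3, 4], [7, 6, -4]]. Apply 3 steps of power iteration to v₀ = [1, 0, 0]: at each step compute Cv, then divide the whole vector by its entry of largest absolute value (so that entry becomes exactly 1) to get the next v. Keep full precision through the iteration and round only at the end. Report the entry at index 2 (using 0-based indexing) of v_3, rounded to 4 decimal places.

Cv0 = (-2.00000, 1.00000, 7.00000); divide by 7.00000 → v1 = (-0.28571, 0.14286, 1.00000)
Cv1 = (4.42857, 3.28571, -5.14286); divide by -5.14286 → v2 = (-0.86111, -0.63889, 1.00000)
Cv2 = (6.36111, 5.05556, -13.86111); divide by -13.86111 → v3 = (-0.45892, -0.36473, 1.00000)
Requested entry of v3: 499/499 = 1.0000

1.0000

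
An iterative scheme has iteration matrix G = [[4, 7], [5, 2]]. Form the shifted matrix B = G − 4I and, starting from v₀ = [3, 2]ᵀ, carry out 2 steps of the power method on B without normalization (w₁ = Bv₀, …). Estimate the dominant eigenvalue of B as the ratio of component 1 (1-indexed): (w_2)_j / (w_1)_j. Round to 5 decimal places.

5.50000

B = G − 4I has rows (0, 7); (5, -2)
w1 = Bv₀ = (0·3 + 7·2; 5·3 + (-2)·2) = (14, 11)
w2 = Bw1 = (0·14 + 7·11; 5·14 + (-2)·11) = (77, 48)
Ratio: 77/14 = 5.50000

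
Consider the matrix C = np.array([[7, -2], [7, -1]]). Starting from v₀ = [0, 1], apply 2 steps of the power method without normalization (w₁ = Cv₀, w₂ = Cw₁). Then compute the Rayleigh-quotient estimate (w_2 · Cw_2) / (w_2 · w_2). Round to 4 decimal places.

w1 = Cv₀ = (7·0 + (-2)·1; 7·0 + (-1)·1) = (-2, -1)
w2 = Cw1 = (7·(-2) + (-2)·(-1); 7·(-2) + (-1)·(-1)) = (-12, -13)
Cw2 = (-58, -71)
w2·Cw2 = (-12)·(-58) + (-13)·(-71) = 1619; w2·w2 = (-12)·(-12) + (-13)·(-13) = 313
λ ≈ 1619/313 = 5.1725

λ ≈ 5.1725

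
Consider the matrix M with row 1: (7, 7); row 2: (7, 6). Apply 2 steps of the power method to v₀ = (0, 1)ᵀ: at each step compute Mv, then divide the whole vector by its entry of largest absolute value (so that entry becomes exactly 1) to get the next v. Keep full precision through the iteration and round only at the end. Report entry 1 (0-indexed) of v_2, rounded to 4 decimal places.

0.9341

Mv0 = (7.00000, 6.00000); divide by 7.00000 → v1 = (1.00000, 0.85714)
Mv1 = (13.00000, 12.14286); divide by 13.00000 → v2 = (1.00000, 0.93407)
Requested entry of v2: 85/91 = 0.9341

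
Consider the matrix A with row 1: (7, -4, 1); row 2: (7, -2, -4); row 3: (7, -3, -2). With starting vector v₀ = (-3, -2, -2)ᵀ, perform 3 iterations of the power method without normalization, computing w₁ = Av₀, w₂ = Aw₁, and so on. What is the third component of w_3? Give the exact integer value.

w1 = Av₀ = (7·(-3) + (-4)·(-2) + 1·(-2); 7·(-3) + (-2)·(-2) + (-4)·(-2); 7·(-3) + (-3)·(-2) + (-2)·(-2)) = (-15, -9, -11)
w2 = Aw1 = (7·(-15) + (-4)·(-9) + 1·(-11); 7·(-15) + (-2)·(-9) + (-4)·(-11); 7·(-15) + (-3)·(-9) + (-2)·(-11)) = (-80, -43, -56)
w3 = Aw2 = (-444, -250, -319)
The requested component of w3 is -319.

-319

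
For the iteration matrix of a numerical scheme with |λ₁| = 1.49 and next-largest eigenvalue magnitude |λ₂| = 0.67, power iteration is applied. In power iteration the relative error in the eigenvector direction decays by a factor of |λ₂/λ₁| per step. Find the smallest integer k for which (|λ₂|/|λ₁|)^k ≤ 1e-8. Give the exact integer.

|λ₂/λ₁| = 0.67/1.49 = 0.44966
Need k ≥ ln(1e-8) / ln(0.44966) = -18.4207 / -0.7993 ≈ 23.047
Smallest integer k satisfying the bound: 24

24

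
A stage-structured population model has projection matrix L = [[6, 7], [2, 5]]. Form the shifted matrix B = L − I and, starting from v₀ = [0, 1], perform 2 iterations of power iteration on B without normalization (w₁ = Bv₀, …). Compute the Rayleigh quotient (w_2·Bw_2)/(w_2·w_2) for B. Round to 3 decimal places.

B = L − I has rows (5, 7); (2, 4)
w1 = Bv₀ = (5·0 + 7·1; 2·0 + 4·1) = (7, 4)
w2 = Bw1 = (5·7 + 7·4; 2·7 + 4·4) = (63, 30)
Bw2 = (525, 246)
w2·Bw2 = 40455; w2·w2 = 4869; μ ≈ 40455/4869 = 8.309

μ ≈ 8.309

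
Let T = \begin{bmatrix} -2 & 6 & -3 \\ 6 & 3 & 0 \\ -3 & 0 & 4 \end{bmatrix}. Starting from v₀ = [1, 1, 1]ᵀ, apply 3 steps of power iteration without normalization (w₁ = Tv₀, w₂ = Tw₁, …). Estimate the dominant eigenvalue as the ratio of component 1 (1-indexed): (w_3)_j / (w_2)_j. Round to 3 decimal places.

λ ≈ 1.980

w1 = Tv₀ = ((-2)·1 + 6·1 + (-3)·1; 6·1 + 3·1 + 0·1; (-3)·1 + 0·1 + 4·1) = (1, 9, 1)
w2 = Tw1 = ((-2)·1 + 6·9 + (-3)·1; 6·1 + 3·9 + 0·1; (-3)·1 + 0·9 + 4·1) = (49, 33, 1)
w3 = Tw2 = (97, 393, -143)
Ratio at component: 97 / 49 = 1.980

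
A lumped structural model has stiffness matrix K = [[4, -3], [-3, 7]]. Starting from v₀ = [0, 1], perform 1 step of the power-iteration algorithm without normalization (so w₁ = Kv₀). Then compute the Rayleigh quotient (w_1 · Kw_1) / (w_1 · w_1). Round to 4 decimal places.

w1 = Kv₀ = (4·0 + (-3)·1; (-3)·0 + 7·1) = (-3, 7)
Kw1 = (-33, 58)
w1·Kw1 = (-3)·(-33) + 7·58 = 505; w1·w1 = (-3)·(-3) + 7·7 = 58
λ ≈ 505/58 = 8.7069

λ ≈ 8.7069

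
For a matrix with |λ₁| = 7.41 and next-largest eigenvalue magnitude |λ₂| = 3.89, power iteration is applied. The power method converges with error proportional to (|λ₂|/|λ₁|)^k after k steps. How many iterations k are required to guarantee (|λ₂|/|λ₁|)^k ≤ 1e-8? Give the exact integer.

|λ₂/λ₁| = 3.89/7.41 = 0.52497
Need k ≥ ln(1e-8) / ln(0.52497) = -18.4207 / -0.6444 ≈ 28.585
Smallest integer k satisfying the bound: 29

29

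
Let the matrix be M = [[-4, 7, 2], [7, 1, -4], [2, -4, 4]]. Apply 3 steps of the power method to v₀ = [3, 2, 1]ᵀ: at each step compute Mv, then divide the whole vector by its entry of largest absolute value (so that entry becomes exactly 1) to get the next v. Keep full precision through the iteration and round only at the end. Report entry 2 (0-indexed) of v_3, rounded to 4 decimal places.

Mv0 = (4.00000, 19.00000, 2.00000); divide by 19.00000 → v1 = (0.21053, 1.00000, 0.10526)
Mv1 = (6.36842, 2.05263, -3.15789); divide by 6.36842 → v2 = (1.00000, 0.32231, -0.49587)
Mv2 = (-2.73554, 9.30579, -1.27273); divide by 9.30579 → v3 = (-0.29396, 1.00000, -0.13677)
Requested entry of v3: -154/1126 = -0.1368

-0.1368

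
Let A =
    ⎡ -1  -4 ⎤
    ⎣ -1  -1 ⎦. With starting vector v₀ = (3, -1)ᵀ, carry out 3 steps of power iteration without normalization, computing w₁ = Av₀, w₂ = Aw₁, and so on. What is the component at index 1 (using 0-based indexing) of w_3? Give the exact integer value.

w1 = Av₀ = ((-1)·3 + (-4)·(-1); (-1)·3 + (-1)·(-1)) = (1, -2)
w2 = Aw1 = ((-1)·1 + (-4)·(-2); (-1)·1 + (-1)·(-2)) = (7, 1)
w3 = Aw2 = (-11, -8)
The requested component of w3 is -8.

-8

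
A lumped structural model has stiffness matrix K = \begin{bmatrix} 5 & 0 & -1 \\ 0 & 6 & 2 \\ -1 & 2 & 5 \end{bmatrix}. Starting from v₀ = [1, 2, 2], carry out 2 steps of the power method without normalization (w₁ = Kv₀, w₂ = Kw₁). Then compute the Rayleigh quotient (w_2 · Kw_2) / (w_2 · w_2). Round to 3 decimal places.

w1 = Kv₀ = (5·1 + 0·2 + (-1)·2; 0·1 + 6·2 + 2·2; (-1)·1 + 2·2 + 5·2) = (3, 16, 13)
w2 = Kw1 = (5·3 + 0·16 + (-1)·13; 0·3 + 6·16 + 2·13; (-1)·3 + 2·16 + 5·13) = (2, 122, 94)
Kw2 = (-84, 920, 712)
w2·Kw2 = 2·(-84) + 122·920 + 94·712 = 179000; w2·w2 = 2·2 + 122·122 + 94·94 = 23724
λ ≈ 179000/23724 = 7.545

7.545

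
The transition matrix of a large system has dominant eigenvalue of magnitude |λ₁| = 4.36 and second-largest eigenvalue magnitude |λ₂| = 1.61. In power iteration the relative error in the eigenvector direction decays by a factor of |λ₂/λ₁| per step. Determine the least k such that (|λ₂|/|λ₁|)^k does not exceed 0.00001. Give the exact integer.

12

|λ₂/λ₁| = 1.61/4.36 = 0.36927
Need k ≥ ln(0.00001) / ln(0.36927) = -11.5129 / -0.9962 ≈ 11.556
Smallest integer k satisfying the bound: 12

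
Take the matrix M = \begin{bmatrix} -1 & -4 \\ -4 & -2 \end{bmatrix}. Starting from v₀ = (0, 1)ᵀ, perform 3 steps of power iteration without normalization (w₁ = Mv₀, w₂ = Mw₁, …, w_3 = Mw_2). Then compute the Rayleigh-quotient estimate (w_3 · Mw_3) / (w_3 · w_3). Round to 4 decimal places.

-5.4738

w1 = Mv₀ = ((-1)·0 + (-4)·1; (-4)·0 + (-2)·1) = (-4, -2)
w2 = Mw1 = ((-1)·(-4) + (-4)·(-2); (-4)·(-4) + (-2)·(-2)) = (12, 20)
w3 = Mw2 = (-92, -88)
Mw3 = (444, 544)
w3·Mw3 = (-92)·444 + (-88)·544 = -88720; w3·w3 = (-92)·(-92) + (-88)·(-88) = 16208
λ ≈ -88720/16208 = -5.4738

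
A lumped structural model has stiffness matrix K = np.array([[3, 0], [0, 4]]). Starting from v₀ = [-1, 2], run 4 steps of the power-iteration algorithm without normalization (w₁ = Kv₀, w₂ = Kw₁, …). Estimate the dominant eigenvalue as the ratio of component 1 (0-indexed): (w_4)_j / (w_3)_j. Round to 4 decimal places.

λ ≈ 4.0000

w1 = Kv₀ = (3·(-1) + 0·2; 0·(-1) + 4·2) = (-3, 8)
w2 = Kw1 = (3·(-3) + 0·8; 0·(-3) + 4·8) = (-9, 32)
w3 = Kw2 = (-27, 128)
w4 = Kw3 = (-81, 512)
Ratio at component: 512 / 128 = 4.0000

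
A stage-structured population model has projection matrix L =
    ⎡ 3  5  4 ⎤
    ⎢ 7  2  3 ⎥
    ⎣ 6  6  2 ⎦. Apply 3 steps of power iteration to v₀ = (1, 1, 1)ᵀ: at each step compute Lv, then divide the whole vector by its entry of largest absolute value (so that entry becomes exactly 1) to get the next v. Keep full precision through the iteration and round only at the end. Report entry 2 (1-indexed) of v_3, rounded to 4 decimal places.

0.8720

Lv0 = (12.00000, 12.00000, 14.00000); divide by 14.00000 → v1 = (0.85714, 0.85714, 1.00000)
Lv1 = (10.85714, 10.71429, 12.28571); divide by 12.28571 → v2 = (0.88372, 0.87209, 1.00000)
Lv2 = (11.01163, 10.93023, 12.53488); divide by 12.53488 → v3 = (0.87848, 0.87199, 1.00000)
Requested entry of v3: 1880/2156 = 0.8720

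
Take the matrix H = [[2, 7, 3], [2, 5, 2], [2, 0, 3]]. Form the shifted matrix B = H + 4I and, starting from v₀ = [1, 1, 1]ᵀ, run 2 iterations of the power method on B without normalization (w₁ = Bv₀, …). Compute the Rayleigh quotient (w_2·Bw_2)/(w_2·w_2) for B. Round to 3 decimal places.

B = H + 4I has rows (6, 7, 3); (2, 9, 2); (2, 0, 7)
w1 = Bv₀ = (6·1 + 7·1 + 3·1; 2·1 + 9·1 + 2·1; 2·1 + 0·1 + 7·1) = (16, 13, 9)
w2 = Bw1 = (6·16 + 7·13 + 3·9; 2·16 + 9·13 + 2·9; 2·16 + 0·13 + 7·9) = (214, 167, 95)
Bw2 = (2738, 2121, 1093)
w2·Bw2 = 1043974; w2·w2 = 82710; μ ≈ 1043974/82710 = 12.622

μ ≈ 12.622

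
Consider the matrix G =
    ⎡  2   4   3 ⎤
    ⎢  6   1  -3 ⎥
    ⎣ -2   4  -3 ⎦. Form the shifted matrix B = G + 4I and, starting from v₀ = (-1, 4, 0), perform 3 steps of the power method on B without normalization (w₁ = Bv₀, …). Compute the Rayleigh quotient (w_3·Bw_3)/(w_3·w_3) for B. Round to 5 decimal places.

B = G + 4I has rows (6, 4, 3); (6, 5, -3); (-2, 4, 1)
w1 = Bv₀ = (6·(-1) + 4·4 + 3·0; 6·(-1) + 5·4 + (-3)·0; (-2)·(-1) + 4·4 + 1·0) = (10, 14, 18)
w2 = Bw1 = (6·10 + 4·14 + 3·18; 6·10 + 5·14 + (-3)·18; (-2)·10 + 4·14 + 1·18) = (170, 76, 54)
w3 = Bw2 = (1486, 1238, 18)
Bw3 = (13922, 15052, 1998)
w3·Bw3 = 39358432; w3·w3 = 3741164; μ ≈ 39358432/3741164 = 10.52037

μ ≈ 10.52037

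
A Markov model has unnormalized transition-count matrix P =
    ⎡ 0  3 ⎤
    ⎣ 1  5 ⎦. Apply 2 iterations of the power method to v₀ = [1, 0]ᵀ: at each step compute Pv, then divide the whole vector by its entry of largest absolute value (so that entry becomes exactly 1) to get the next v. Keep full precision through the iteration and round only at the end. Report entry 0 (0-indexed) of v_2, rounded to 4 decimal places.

0.6000

Pv0 = (0.00000, 1.00000); divide by 1.00000 → v1 = (0.00000, 1.00000)
Pv1 = (3.00000, 5.00000); divide by 5.00000 → v2 = (0.60000, 1.00000)
Requested entry of v2: 3/5 = 0.6000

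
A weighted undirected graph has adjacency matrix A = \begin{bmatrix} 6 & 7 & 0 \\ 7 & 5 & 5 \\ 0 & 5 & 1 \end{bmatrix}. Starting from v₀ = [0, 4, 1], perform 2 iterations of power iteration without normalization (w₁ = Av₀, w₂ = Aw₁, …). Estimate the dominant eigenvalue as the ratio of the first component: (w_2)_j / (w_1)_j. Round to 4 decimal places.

w1 = Av₀ = (6·0 + 7·4 + 0·1; 7·0 + 5·4 + 5·1; 0·0 + 5·4 + 1·1) = (28, 25, 21)
w2 = Aw1 = (6·28 + 7·25 + 0·21; 7·28 + 5·25 + 5·21; 0·28 + 5·25 + 1·21) = (343, 426, 146)
Ratio at component: 343 / 28 = 12.2500

12.2500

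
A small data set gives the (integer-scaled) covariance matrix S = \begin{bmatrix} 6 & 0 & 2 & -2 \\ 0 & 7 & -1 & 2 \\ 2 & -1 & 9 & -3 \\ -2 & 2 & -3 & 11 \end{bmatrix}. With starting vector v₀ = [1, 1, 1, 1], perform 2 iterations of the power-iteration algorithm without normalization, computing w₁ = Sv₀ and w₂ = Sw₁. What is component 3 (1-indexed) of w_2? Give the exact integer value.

43

w1 = Sv₀ = (6, 8, 7, 8)
w2 = Sw1 = (34, 65, 43, 71)
The requested component of w2 is 43.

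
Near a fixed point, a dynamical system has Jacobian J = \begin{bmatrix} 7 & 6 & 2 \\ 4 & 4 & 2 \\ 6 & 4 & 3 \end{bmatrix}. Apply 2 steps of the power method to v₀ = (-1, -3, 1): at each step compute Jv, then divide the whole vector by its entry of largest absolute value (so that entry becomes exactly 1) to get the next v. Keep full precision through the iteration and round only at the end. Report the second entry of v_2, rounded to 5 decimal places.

0.64727

Jv0 = (-23.000000, -14.000000, -15.000000); divide by -23.000000 → v1 = (1.000000, 0.608696, 0.652174)
Jv1 = (11.956522, 7.739130, 10.391304); divide by 11.956522 → v2 = (1.000000, 0.647273, 0.869091)
Requested entry of v2: -178/-275 = 0.64727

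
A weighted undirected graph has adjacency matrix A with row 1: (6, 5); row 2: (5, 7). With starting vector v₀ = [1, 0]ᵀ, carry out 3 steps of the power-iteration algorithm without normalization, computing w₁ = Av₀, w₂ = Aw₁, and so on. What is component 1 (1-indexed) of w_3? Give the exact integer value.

691

w1 = Av₀ = (6·1 + 5·0; 5·1 + 7·0) = (6, 5)
w2 = Aw1 = (6·6 + 5·5; 5·6 + 7·5) = (61, 65)
w3 = Aw2 = (691, 760)
The requested component of w3 is 691.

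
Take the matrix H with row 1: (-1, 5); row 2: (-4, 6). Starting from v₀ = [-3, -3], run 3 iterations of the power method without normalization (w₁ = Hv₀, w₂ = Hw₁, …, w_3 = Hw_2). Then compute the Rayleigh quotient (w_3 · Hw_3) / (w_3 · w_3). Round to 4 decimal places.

4.8309

w1 = Hv₀ = ((-1)·(-3) + 5·(-3); (-4)·(-3) + 6·(-3)) = (-12, -6)
w2 = Hw1 = ((-1)·(-12) + 5·(-6); (-4)·(-12) + 6·(-6)) = (-18, 12)
w3 = Hw2 = (78, 144)
Hw3 = (642, 552)
w3·Hw3 = 78·642 + 144·552 = 129564; w3·w3 = 78·78 + 144·144 = 26820
λ ≈ 129564/26820 = 4.8309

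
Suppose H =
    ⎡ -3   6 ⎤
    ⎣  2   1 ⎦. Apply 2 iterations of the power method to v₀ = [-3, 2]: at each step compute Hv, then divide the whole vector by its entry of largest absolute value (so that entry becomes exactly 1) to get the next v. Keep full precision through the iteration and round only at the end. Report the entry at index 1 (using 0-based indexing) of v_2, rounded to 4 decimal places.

-0.4368

Hv0 = (21.00000, -4.00000); divide by 21.00000 → v1 = (1.00000, -0.19048)
Hv1 = (-4.14286, 1.80952); divide by -4.14286 → v2 = (1.00000, -0.43678)
Requested entry of v2: 38/-87 = -0.4368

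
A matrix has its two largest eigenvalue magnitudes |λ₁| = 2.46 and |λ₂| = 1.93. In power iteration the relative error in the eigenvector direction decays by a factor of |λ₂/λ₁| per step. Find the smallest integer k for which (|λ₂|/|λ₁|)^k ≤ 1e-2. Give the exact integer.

19

|λ₂/λ₁| = 1.93/2.46 = 0.78455
Need k ≥ ln(1e-2) / ln(0.78455) = -4.6052 / -0.2426 ≈ 18.979
Smallest integer k satisfying the bound: 19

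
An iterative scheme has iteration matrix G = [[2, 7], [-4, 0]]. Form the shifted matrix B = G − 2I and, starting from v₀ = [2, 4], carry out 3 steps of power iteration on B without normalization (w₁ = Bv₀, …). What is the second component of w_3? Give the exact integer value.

608

B = G − 2I has rows (0, 7); (-4, -2)
w1 = Bv₀ = (0·2 + 7·4; (-4)·2 + (-2)·4) = (28, -16)
w2 = Bw1 = (0·28 + 7·(-16); (-4)·28 + (-2)·(-16)) = (-112, -80)
w3 = Bw2 = (-560, 608)
Requested component of w3: 608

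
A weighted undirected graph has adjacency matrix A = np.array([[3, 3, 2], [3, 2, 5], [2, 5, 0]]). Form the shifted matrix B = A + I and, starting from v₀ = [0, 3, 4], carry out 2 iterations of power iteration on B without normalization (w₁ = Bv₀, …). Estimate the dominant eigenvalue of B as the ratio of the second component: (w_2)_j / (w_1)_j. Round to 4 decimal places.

B = A + I has rows (4, 3, 2); (3, 3, 5); (2, 5, 1)
w1 = Bv₀ = (4·0 + 3·3 + 2·4; 3·0 + 3·3 + 5·4; 2·0 + 5·3 + 1·4) = (17, 29, 19)
w2 = Bw1 = (4·17 + 3·29 + 2·19; 3·17 + 3·29 + 5·19; 2·17 + 5·29 + 1·19) = (193, 233, 198)
Ratio: 233/29 = 8.0345

μ ≈ 8.0345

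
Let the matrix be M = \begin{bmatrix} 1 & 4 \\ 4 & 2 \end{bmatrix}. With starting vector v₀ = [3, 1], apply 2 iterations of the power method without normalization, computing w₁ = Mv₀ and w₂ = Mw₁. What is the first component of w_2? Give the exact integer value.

63

w1 = Mv₀ = (7, 14)
w2 = Mw1 = (63, 56)
The requested component of w2 is 63.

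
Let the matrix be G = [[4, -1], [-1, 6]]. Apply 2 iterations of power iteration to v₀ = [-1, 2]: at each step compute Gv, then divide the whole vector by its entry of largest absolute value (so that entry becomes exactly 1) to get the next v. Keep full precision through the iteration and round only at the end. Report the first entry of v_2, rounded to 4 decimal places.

Gv0 = (-6.00000, 13.00000); divide by 13.00000 → v1 = (-0.46154, 1.00000)
Gv1 = (-2.84615, 6.46154); divide by 6.46154 → v2 = (-0.44048, 1.00000)
Requested entry of v2: -37/84 = -0.4405

-0.4405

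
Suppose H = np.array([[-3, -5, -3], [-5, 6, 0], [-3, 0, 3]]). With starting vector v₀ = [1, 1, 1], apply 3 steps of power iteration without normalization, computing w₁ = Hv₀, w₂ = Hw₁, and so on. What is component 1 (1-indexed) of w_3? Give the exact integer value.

w1 = Hv₀ = (-11, 1, 0)
w2 = Hw1 = (28, 61, 33)
w3 = Hw2 = (-488, 226, 15)
The requested component of w3 is -488.

-488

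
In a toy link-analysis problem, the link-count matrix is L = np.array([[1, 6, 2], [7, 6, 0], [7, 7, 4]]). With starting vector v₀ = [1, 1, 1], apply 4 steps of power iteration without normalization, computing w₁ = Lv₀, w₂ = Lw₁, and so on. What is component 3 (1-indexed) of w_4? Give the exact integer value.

w1 = Lv₀ = (9, 13, 18)
w2 = Lw1 = (123, 141, 226)
w3 = Lw2 = (1421, 1707, 2752)
w4 = Lw3 = (17167, 20189, 32904)
The requested component of w4 is 32904.

32904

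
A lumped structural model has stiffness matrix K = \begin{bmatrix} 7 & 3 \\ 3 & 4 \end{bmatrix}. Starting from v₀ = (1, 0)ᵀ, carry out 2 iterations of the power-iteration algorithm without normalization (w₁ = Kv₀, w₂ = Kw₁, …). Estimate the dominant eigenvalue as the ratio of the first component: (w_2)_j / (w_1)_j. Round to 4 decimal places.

λ ≈ 8.2857

w1 = Kv₀ = (7·1 + 3·0; 3·1 + 4·0) = (7, 3)
w2 = Kw1 = (7·7 + 3·3; 3·7 + 4·3) = (58, 33)
Ratio at component: 58 / 7 = 8.2857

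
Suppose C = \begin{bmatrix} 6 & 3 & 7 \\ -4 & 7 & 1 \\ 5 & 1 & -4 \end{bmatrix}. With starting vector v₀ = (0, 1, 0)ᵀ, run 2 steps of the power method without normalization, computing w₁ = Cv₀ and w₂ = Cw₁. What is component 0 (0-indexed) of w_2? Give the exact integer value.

w1 = Cv₀ = (6·0 + 3·1 + 7·0; (-4)·0 + 7·1 + 1·0; 5·0 + 1·1 + (-4)·0) = (3, 7, 1)
w2 = Cw1 = (6·3 + 3·7 + 7·1; (-4)·3 + 7·7 + 1·1; 5·3 + 1·7 + (-4)·1) = (46, 38, 18)
The requested component of w2 is 46.

46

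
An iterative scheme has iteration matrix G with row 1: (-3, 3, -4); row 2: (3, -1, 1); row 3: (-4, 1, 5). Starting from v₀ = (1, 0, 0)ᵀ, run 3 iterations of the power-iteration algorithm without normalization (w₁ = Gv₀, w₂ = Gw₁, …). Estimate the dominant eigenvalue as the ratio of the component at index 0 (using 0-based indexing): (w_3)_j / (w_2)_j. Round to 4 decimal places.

-3.8235

w1 = Gv₀ = (-3, 3, -4)
w2 = Gw1 = (34, -16, -5)
w3 = Gw2 = (-130, 113, -177)
Ratio at component: -130 / 34 = -3.8235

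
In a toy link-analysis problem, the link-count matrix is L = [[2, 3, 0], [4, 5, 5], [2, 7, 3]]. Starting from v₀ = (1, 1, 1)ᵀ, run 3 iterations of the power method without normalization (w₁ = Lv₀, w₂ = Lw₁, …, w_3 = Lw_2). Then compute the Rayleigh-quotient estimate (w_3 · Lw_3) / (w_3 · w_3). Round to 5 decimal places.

λ ≈ 11.07463

w1 = Lv₀ = (2·1 + 3·1 + 0·1; 4·1 + 5·1 + 5·1; 2·1 + 7·1 + 3·1) = (5, 14, 12)
w2 = Lw1 = (2·5 + 3·14 + 0·12; 4·5 + 5·14 + 5·12; 2·5 + 7·14 + 3·12) = (52, 150, 144)
w3 = Lw2 = (554, 1678, 1586)
Lw3 = (6142, 18536, 17612)
w3·Lw3 = 554·6142 + 1678·18536 + 1586·17612 = 62438708; w3·w3 = 554·554 + 1678·1678 + 1586·1586 = 5637996
λ ≈ 62438708/5637996 = 11.07463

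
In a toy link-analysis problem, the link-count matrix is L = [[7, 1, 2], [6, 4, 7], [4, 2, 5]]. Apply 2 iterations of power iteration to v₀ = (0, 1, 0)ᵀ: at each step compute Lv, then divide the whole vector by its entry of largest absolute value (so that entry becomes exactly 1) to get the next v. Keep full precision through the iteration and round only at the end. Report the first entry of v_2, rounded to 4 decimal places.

0.4167

Lv0 = (1.00000, 4.00000, 2.00000); divide by 4.00000 → v1 = (0.25000, 1.00000, 0.50000)
Lv1 = (3.75000, 9.00000, 5.50000); divide by 9.00000 → v2 = (0.41667, 1.00000, 0.61111)
Requested entry of v2: 15/36 = 0.4167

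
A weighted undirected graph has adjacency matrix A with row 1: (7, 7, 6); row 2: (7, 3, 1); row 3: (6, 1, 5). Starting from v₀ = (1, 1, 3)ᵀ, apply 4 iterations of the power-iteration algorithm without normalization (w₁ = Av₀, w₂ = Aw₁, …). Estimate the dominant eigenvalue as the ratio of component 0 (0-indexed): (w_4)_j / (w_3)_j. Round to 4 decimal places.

λ ≈ 15.1758

w1 = Av₀ = (7·1 + 7·1 + 6·3; 7·1 + 3·1 + 1·3; 6·1 + 1·1 + 5·3) = (32, 13, 22)
w2 = Aw1 = (7·32 + 7·13 + 6·22; 7·32 + 3·13 + 1·22; 6·32 + 1·13 + 5·22) = (447, 285, 315)
w3 = Aw2 = (7014, 4299, 4542)
w4 = Aw3 = (106443, 66537, 69093)
Ratio at component: 106443 / 7014 = 15.1758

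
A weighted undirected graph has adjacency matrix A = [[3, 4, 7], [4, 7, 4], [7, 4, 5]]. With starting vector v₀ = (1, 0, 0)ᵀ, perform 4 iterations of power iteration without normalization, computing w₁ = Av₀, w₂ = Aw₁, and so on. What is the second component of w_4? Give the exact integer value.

16012

w1 = Av₀ = (3, 4, 7)
w2 = Aw1 = (74, 68, 72)
w3 = Aw2 = (998, 1060, 1150)
w4 = Aw3 = (15284, 16012, 16976)
The requested component of w4 is 16012.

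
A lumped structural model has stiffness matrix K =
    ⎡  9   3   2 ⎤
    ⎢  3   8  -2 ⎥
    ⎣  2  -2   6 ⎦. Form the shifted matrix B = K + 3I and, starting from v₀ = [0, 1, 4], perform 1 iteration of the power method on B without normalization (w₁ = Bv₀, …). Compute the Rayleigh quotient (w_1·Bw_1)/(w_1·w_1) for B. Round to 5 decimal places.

μ ≈ 10.29627

B = K + 3I has rows (12, 3, 2); (3, 11, -2); (2, -2, 9)
w1 = Bv₀ = (12·0 + 3·1 + 2·4; 3·0 + 11·1 + (-2)·4; 2·0 + (-2)·1 + 9·4) = (11, 3, 34)
Bw1 = (209, -2, 322)
w1·Bw1 = 13241; w1·w1 = 1286; μ ≈ 13241/1286 = 10.29627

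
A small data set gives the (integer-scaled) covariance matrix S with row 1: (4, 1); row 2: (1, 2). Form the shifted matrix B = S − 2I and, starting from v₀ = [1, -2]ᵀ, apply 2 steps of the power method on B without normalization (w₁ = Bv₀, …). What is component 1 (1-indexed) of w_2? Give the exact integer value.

B = S − 2I has rows (2, 1); (1, 0)
w1 = Bv₀ = (2·1 + 1·(-2); 1·1 + 0·(-2)) = (0, 1)
w2 = Bw1 = (2·0 + 1·1; 1·0 + 0·1) = (1, 0)
Requested component of w2: 1

1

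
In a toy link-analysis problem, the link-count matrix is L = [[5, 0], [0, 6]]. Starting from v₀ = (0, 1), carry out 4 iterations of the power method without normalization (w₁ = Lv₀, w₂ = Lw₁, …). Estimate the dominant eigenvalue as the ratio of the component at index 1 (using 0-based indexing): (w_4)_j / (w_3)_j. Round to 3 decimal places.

6.000

w1 = Lv₀ = (5·0 + 0·1; 0·0 + 6·1) = (0, 6)
w2 = Lw1 = (5·0 + 0·6; 0·0 + 6·6) = (0, 36)
w3 = Lw2 = (0, 216)
w4 = Lw3 = (0, 1296)
Ratio at component: 1296 / 216 = 6.000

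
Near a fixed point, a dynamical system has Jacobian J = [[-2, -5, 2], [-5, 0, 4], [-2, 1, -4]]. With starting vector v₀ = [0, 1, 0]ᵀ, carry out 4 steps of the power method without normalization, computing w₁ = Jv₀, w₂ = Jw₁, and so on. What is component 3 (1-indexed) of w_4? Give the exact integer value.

w1 = Jv₀ = ((-2)·0 + (-5)·1 + 2·0; (-5)·0 + 0·1 + 4·0; (-2)·0 + 1·1 + (-4)·0) = (-5, 0, 1)
w2 = Jw1 = ((-2)·(-5) + (-5)·0 + 2·1; (-5)·(-5) + 0·0 + 4·1; (-2)·(-5) + 1·0 + (-4)·1) = (12, 29, 6)
w3 = Jw2 = (-157, -36, -19)
w4 = Jw3 = (456, 709, 354)
The requested component of w4 is 354.

354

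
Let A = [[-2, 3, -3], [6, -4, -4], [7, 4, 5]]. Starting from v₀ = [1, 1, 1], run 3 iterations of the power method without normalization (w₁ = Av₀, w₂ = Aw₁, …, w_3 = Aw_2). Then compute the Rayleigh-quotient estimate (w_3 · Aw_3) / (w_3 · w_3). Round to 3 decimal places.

4.492

w1 = Av₀ = ((-2)·1 + 3·1 + (-3)·1; 6·1 + (-4)·1 + (-4)·1; 7·1 + 4·1 + 5·1) = (-2, -2, 16)
w2 = Aw1 = ((-2)·(-2) + 3·(-2) + (-3)·16; 6·(-2) + (-4)·(-2) + (-4)·16; 7·(-2) + 4·(-2) + 5·16) = (-50, -68, 58)
w3 = Aw2 = (-278, -260, -332)
Aw3 = (772, 700, -4646)
w3·Aw3 = (-278)·772 + (-260)·700 + (-332)·(-4646) = 1145856; w3·w3 = (-278)·(-278) + (-260)·(-260) + (-332)·(-332) = 255108
λ ≈ 1145856/255108 = 4.492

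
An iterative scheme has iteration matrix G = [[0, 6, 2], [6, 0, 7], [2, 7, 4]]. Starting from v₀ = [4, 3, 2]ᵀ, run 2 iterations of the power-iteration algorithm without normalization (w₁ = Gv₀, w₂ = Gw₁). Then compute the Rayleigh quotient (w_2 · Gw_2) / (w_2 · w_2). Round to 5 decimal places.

11.71402

w1 = Gv₀ = (0·4 + 6·3 + 2·2; 6·4 + 0·3 + 7·2; 2·4 + 7·3 + 4·2) = (22, 38, 37)
w2 = Gw1 = (0·22 + 6·38 + 2·37; 6·22 + 0·38 + 7·37; 2·22 + 7·38 + 4·37) = (302, 391, 458)
Gw2 = (3262, 5018, 5173)
w2·Gw2 = 302·3262 + 391·5018 + 458·5173 = 5316396; w2·w2 = 302·302 + 391·391 + 458·458 = 453849
λ ≈ 5316396/453849 = 11.71402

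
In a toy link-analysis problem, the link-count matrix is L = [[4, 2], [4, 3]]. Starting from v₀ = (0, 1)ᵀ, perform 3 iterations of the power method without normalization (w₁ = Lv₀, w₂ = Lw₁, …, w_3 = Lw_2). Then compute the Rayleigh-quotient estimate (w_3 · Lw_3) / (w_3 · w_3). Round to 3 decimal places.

6.370

w1 = Lv₀ = (4·0 + 2·1; 4·0 + 3·1) = (2, 3)
w2 = Lw1 = (4·2 + 2·3; 4·2 + 3·3) = (14, 17)
w3 = Lw2 = (90, 107)
Lw3 = (574, 681)
w3·Lw3 = 90·574 + 107·681 = 124527; w3·w3 = 90·90 + 107·107 = 19549
λ ≈ 124527/19549 = 6.370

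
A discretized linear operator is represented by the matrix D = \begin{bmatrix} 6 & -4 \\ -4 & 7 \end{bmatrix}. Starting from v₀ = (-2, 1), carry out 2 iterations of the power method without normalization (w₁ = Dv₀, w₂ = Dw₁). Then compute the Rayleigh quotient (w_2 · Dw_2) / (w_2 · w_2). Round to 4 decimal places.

w1 = Dv₀ = (-16, 15)
w2 = Dw1 = (-156, 169)
Dw2 = (-1612, 1807)
w2·Dw2 = (-156)·(-1612) + 169·1807 = 556855; w2·w2 = (-156)·(-156) + 169·169 = 52897
λ ≈ 556855/52897 = 10.5272

λ ≈ 10.5272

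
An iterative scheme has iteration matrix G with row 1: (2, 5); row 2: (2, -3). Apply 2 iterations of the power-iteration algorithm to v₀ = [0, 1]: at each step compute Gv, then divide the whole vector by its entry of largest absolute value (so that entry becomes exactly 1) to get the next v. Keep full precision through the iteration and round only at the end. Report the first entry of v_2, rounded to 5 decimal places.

-0.26316

Gv0 = (5.000000, -3.000000); divide by 5.000000 → v1 = (1.000000, -0.600000)
Gv1 = (-1.000000, 3.800000); divide by 3.800000 → v2 = (-0.263158, 1.000000)
Requested entry of v2: -5/19 = -0.26316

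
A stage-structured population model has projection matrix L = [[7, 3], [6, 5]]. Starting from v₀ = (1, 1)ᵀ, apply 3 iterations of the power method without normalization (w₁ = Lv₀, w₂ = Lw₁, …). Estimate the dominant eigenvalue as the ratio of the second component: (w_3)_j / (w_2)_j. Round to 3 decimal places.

λ ≈ 10.374

w1 = Lv₀ = (7·1 + 3·1; 6·1 + 5·1) = (10, 11)
w2 = Lw1 = (7·10 + 3·11; 6·10 + 5·11) = (103, 115)
w3 = Lw2 = (1066, 1193)
Ratio at component: 1193 / 115 = 10.374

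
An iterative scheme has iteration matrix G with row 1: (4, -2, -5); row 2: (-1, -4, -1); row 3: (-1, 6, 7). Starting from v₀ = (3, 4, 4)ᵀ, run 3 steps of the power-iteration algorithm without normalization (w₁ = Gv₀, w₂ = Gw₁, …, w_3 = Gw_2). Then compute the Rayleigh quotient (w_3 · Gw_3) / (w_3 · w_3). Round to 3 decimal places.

8.028

w1 = Gv₀ = (4·3 + (-2)·4 + (-5)·4; (-1)·3 + (-4)·4 + (-1)·4; (-1)·3 + 6·4 + 7·4) = (-16, -23, 49)
w2 = Gw1 = (4·(-16) + (-2)·(-23) + (-5)·49; (-1)·(-16) + (-4)·(-23) + (-1)·49; (-1)·(-16) + 6·(-23) + 7·49) = (-263, 59, 221)
w3 = Gw2 = (-2275, -194, 2164)
Gw3 = (-19532, 887, 16259)
w3·Gw3 = (-2275)·(-19532) + (-194)·887 + 2164·16259 = 79447698; w3·w3 = (-2275)·(-2275) + (-194)·(-194) + 2164·2164 = 9896157
λ ≈ 79447698/9896157 = 8.028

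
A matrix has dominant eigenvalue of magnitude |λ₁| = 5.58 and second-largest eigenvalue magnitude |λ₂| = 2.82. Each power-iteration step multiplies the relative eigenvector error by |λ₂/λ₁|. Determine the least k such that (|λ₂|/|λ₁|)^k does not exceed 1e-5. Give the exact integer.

17

|λ₂/λ₁| = 2.82/5.58 = 0.50538
Need k ≥ ln(1e-5) / ln(0.50538) = -11.5129 / -0.6825 ≈ 16.870
Smallest integer k satisfying the bound: 17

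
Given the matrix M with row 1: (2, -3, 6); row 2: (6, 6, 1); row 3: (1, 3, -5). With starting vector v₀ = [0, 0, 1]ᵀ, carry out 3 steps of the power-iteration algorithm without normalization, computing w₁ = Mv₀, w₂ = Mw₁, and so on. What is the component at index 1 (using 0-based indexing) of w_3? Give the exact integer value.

130

w1 = Mv₀ = (6, 1, -5)
w2 = Mw1 = (-21, 37, 34)
w3 = Mw2 = (51, 130, -80)
The requested component of w3 is 130.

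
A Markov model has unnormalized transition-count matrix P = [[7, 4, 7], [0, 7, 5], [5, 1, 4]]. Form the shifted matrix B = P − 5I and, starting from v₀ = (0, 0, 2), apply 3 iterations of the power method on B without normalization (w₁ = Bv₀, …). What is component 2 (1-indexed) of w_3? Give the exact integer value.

430

B = P − 5I has rows (2, 4, 7); (0, 2, 5); (5, 1, -1)
w1 = Bv₀ = (14, 10, -2)
w2 = Bw1 = (54, 10, 82)
w3 = Bw2 = (722, 430, 198)
Requested component of w3: 430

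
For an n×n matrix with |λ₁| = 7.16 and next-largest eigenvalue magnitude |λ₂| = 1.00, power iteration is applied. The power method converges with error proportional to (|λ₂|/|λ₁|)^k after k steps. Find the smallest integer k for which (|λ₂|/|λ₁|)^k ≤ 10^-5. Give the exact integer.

6

|λ₂/λ₁| = 1.00/7.16 = 0.13966
Need k ≥ ln(10^-5) / ln(0.13966) = -11.5129 / -1.9685 ≈ 5.849
Smallest integer k satisfying the bound: 6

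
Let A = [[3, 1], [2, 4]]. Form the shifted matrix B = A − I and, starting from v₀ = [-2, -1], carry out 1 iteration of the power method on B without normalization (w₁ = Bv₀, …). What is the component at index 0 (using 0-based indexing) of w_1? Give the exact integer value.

B = A − I has rows (2, 1); (2, 3)
w1 = Bv₀ = (2·(-2) + 1·(-1); 2·(-2) + 3·(-1)) = (-5, -7)
Requested component of w1: -5

-5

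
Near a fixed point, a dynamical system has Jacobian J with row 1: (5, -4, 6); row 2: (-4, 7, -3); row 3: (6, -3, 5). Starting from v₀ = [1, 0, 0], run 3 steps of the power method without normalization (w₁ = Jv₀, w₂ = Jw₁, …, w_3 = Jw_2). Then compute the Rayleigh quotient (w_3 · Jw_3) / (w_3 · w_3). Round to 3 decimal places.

w1 = Jv₀ = (5·1 + (-4)·0 + 6·0; (-4)·1 + 7·0 + (-3)·0; 6·1 + (-3)·0 + 5·0) = (5, -4, 6)
w2 = Jw1 = (5·5 + (-4)·(-4) + 6·6; (-4)·5 + 7·(-4) + (-3)·6; 6·5 + (-3)·(-4) + 5·6) = (77, -66, 72)
w3 = Jw2 = (1081, -986, 1020)
Jw3 = (15469, -14286, 14544)
w3·Jw3 = 1081·15469 + (-986)·(-14286) + 1020·14544 = 45642865; w3·w3 = 1081·1081 + (-986)·(-986) + 1020·1020 = 3181157
λ ≈ 45642865/3181157 = 14.348

λ ≈ 14.348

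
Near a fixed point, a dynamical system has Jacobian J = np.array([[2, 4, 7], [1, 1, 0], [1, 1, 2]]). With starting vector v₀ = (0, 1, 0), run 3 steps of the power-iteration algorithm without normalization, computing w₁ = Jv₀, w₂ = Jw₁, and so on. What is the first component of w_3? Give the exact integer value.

w1 = Jv₀ = (4, 1, 1)
w2 = Jw1 = (19, 5, 7)
w3 = Jw2 = (107, 24, 38)
The requested component of w3 is 107.

107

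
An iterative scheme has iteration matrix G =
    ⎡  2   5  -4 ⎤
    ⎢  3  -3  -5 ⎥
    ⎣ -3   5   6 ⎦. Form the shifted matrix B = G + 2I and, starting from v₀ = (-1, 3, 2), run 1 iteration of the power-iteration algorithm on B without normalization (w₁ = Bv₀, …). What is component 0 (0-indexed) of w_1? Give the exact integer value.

3

B = G + 2I has rows (4, 5, -4); (3, -1, -5); (-3, 5, 8)
w1 = Bv₀ = (4·(-1) + 5·3 + (-4)·2; 3·(-1) + (-1)·3 + (-5)·2; (-3)·(-1) + 5·3 + 8·2) = (3, -16, 34)
Requested component of w1: 3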